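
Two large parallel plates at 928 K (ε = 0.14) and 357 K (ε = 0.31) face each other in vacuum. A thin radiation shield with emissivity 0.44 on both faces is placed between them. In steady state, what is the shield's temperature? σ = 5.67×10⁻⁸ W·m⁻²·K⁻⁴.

In steady state the net flux on the hot side equals that on the cold side.
σ(T₁⁴−T_s⁴)/D₁ = σ(T_s⁴−T₂⁴)/D₂, with D₁ = 1/ε₁+1/ε_s−1 = 8.416, D₂ = 1/ε_s+1/ε₂−1 = 4.499.
Solve for T_s⁴: T_s⁴ = (D₂·T₁⁴ + D₁·T₂⁴)/(D₁+D₂) = 2.689×10¹¹ K⁴.

T_s ≈ 720 K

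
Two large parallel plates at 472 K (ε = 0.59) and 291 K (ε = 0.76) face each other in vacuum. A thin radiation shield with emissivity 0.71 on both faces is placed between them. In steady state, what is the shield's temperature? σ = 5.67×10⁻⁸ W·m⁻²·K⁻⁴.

T_s ≈ 403 K

In steady state the net flux on the hot side equals that on the cold side.
σ(T₁⁴−T_s⁴)/D₁ = σ(T_s⁴−T₂⁴)/D₂, with D₁ = 1/ε₁+1/ε_s−1 = 2.103, D₂ = 1/ε_s+1/ε₂−1 = 1.724.
Solve for T_s⁴: T_s⁴ = (D₂·T₁⁴ + D₁·T₂⁴)/(D₁+D₂) = 2.630×10¹⁰ K⁴.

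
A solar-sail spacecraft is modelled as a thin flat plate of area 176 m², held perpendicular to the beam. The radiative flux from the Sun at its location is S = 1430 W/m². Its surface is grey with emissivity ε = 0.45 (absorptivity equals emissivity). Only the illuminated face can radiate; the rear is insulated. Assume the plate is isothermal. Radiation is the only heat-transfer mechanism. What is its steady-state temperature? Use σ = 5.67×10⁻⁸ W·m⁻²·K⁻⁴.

At equilibrium, absorbed power = emitted power.
Absorbing cross-section = A = 176.0 m²; emitting surface = A = 176.0 m² (ratio 1).
εS·A_cross = εσ·A_surf·T⁴  ⇒  T⁴ = S/(1σ)   (ε cancels).
T⁴ = 1430/(1·5.67×10⁻⁸) = 2.522×10¹⁰ K⁴.
T = (2.522×10¹⁰)^(1/4).

T ≈ 399 K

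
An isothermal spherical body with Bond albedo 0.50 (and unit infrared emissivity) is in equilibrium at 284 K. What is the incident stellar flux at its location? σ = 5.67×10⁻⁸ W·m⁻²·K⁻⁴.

S ≈ 2950 W/m²

(1−a)S·πr² = σ·4πr²·T⁴ ⇒ S = 4σT⁴/(1−a).
S = 4·5.67×10⁻⁸·6.505×10⁹/0.500.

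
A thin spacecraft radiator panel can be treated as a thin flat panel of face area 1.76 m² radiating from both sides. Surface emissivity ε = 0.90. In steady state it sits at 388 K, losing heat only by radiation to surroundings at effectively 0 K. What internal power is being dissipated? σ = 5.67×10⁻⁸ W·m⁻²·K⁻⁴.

Steady state: P = εσA T⁴.
A = 2·1.76 = 3.520 m²; T⁴ = (388)⁴ = 2.266×10¹⁰ K⁴.
P = 0.90 × 5.67×10⁻⁸ × 3.520 × 2.266×10¹⁰.

P ≈ 4070 W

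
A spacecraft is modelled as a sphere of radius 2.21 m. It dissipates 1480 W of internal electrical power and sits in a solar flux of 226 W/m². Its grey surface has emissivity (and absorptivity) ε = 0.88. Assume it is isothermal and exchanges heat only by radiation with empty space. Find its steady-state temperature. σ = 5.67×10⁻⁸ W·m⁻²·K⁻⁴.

At steady state, absorbed solar power + internal power = radiated power.
Absorbed: α·S·A_cross = 0.88·226·15.34 = 3052 W (cross-section πr²).
Total input = 3052 + 1480 = 4532 W.
Radiated: εσ·A_surf·T⁴ with A_surf = 4πr² = 61.38 m².
T⁴ = 4532/(0.88·5.67×10⁻⁸·61.38) = 1.480×10⁹ K⁴.

T ≈ 196 K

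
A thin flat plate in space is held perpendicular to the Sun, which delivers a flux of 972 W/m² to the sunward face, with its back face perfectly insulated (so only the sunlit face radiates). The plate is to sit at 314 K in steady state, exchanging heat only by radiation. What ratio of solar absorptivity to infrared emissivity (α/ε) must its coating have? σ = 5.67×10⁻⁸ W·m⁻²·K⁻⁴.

α/ε ≈ 0.567

Balance: αS·A = εσ·1A·T⁴ ⇒ α/ε = σT⁴/S.
α/ε = 5.67×10⁻⁸·(314)⁴/972 = 5.67×10⁻⁸·9.721×10⁹/972.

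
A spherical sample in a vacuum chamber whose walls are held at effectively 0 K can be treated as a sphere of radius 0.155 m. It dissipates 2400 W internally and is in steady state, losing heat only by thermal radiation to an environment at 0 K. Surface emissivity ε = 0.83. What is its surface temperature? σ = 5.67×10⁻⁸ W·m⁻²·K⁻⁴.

Steady state: internal power = radiated power, P = εσA T⁴.
Radiating area A = 4πr² = 0.3019 m².
T⁴ = P/(εσA) = 2400/(0.83·5.67×10⁻⁸·0.3019) = 1.689×10¹¹ K⁴.
T = (1.689×10¹¹)^(1/4).

T ≈ 641 K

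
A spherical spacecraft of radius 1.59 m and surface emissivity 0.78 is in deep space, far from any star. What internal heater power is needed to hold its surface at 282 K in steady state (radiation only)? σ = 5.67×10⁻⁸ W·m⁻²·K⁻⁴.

P = εσ·4πr²·T⁴.
4πr² = 31.77 m²; T⁴ = 6.324×10⁹ K⁴.
P = 0.78·5.67×10⁻⁸·31.77·6.324×10⁹.

P ≈ 8890 W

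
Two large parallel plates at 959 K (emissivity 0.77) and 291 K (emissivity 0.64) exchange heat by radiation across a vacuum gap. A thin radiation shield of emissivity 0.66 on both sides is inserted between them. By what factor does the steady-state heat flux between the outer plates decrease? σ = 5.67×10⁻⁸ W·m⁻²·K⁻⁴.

factor ≈ 2.09

Without shield: q₀ = σΔ(T⁴)/(1/ε₁+1/ε₂−1) with denominator 1.861.
With shield the two gaps are in series; the resistances add: (1/ε₁+1/ε_s−1)+(1/ε_s+1/ε₂−1) = 1.814+2.078 = 3.892.
Heat-flux ratio q₀/q = 3.892/1.861.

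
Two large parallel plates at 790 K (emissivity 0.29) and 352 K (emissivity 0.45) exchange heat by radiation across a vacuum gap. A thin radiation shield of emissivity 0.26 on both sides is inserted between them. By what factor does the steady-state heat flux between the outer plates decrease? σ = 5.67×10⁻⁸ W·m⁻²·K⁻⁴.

Without shield: q₀ = σΔ(T⁴)/(1/ε₁+1/ε₂−1) with denominator 4.670.
With shield the two gaps are in series; the resistances add: (1/ε₁+1/ε_s−1)+(1/ε_s+1/ε₂−1) = 6.294+5.068 = 11.36.
Heat-flux ratio q₀/q = 11.36/4.670.

factor ≈ 2.43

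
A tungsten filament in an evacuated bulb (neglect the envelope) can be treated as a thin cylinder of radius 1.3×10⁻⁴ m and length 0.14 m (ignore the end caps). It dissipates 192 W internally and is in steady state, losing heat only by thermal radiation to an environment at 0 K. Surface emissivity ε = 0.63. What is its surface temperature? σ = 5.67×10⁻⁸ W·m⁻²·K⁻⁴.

Steady state: internal power = radiated power, P = εσA T⁴.
Radiating area A = 2πrL = 1.144×10⁻⁴ m².
T⁴ = P/(εσA) = 192/(0.63·5.67×10⁻⁸·1.144×10⁻⁴) = 4.700×10¹³ K⁴.
T = (4.700×10¹³)^(1/4).

T ≈ 2620 K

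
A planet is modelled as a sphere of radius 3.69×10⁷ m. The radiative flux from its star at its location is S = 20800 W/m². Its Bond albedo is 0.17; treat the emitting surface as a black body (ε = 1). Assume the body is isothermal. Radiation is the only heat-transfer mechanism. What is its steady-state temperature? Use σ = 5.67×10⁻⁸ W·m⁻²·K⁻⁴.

T ≈ 525 K

At equilibrium, absorbed power = emitted power.
Absorbing cross-section = πr² = 4.278×10¹⁵ m²; emitting surface = 4πr² = 1.711×10¹⁶ m² (ratio 4).
(1−a)S·A_cross = εσ·A_surf·T⁴  ⇒  T⁴ = (1−a)S/(4σ).
T⁴ = 0.830·20800/(4·5.67×10⁻⁸) = 7.612×10¹⁰ K⁴.
T = (7.612×10¹⁰)^(1/4).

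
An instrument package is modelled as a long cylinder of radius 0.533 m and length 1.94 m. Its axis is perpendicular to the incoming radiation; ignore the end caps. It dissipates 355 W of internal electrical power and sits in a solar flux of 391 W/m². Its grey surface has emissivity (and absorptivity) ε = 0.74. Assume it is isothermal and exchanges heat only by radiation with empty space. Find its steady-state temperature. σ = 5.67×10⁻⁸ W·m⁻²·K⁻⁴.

T ≈ 243 K

At steady state, absorbed solar power + internal power = radiated power.
Absorbed: α·S·A_cross = 0.74·391·2.068 = 598.4 W (cross-section 2rL).
Total input = 598.4 + 355 = 953.4 W.
Radiated: εσ·A_surf·T⁴ with A_surf = 2πrL = 6.497 m².
T⁴ = 953.4/(0.74·5.67×10⁻⁸·6.497) = 3.497×10⁹ K⁴.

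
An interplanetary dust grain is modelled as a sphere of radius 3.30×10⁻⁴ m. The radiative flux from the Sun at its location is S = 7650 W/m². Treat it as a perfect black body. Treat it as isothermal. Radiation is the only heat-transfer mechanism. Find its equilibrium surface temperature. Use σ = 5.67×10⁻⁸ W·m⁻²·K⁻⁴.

T ≈ 429 K

At equilibrium, absorbed power = emitted power.
Absorbing cross-section = πr² = 3.421×10⁻⁷ m²; emitting surface = 4πr² = 1.368×10⁻⁶ m² (ratio 4).
S·A_cross = εσ·A_surf·T⁴  ⇒  T⁴ = S/(4σ).
T⁴ = 1.00·7650/(4·5.67×10⁻⁸) = 3.373×10¹⁰ K⁴.
T = (3.373×10¹⁰)^(1/4).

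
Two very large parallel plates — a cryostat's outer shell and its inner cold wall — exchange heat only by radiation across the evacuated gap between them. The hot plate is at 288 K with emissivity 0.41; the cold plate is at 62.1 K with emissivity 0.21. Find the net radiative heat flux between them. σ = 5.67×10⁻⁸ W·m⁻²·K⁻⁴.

For two infinite grey parallel plates, q = σ(T₁⁴ − T₂⁴)/(1/ε₁ + 1/ε₂ − 1).
T₁⁴ − T₂⁴ = 6.880×10⁹ − 1.487×10⁷ = 6.865×10⁹ K⁴.
1/ε₁ + 1/ε₂ − 1 = 2.439 + 4.762 − 1 = 6.201.
q = 5.67×10⁻⁸ × 6.865×10⁹ / 6.201.

q ≈ 62.8 W/m²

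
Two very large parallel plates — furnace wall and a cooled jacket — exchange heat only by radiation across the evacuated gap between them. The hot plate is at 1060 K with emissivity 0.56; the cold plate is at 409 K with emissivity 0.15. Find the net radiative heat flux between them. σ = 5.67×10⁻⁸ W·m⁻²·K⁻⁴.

q ≈ 9390 W/m²

For two infinite grey parallel plates, q = σ(T₁⁴ − T₂⁴)/(1/ε₁ + 1/ε₂ − 1).
T₁⁴ − T₂⁴ = 1.262×10¹² − 2.798×10¹⁰ = 1.234×10¹² K⁴.
1/ε₁ + 1/ε₂ − 1 = 1.786 + 6.667 − 1 = 7.452.
q = 5.67×10⁻⁸ × 1.234×10¹² / 7.452.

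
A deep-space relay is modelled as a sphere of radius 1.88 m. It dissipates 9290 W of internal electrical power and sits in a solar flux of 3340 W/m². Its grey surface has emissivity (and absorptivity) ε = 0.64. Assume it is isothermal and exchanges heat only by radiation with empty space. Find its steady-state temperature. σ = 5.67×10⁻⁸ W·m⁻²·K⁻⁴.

At steady state, absorbed solar power + internal power = radiated power.
Absorbed: α·S·A_cross = 0.64·3340·11.10 = 23740 W (cross-section πr²).
Total input = 23740 + 9290 = 33030 W.
Radiated: εσ·A_surf·T⁴ with A_surf = 4πr² = 44.41 m².
T⁴ = 33030/(0.64·5.67×10⁻⁸·44.41) = 2.049×10¹⁰ K⁴.

T ≈ 378 K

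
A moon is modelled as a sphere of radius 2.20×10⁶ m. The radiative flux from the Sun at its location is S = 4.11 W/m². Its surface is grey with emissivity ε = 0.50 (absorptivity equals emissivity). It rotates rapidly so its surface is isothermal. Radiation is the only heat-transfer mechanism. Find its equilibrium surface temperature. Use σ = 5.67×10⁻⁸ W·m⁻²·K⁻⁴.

At equilibrium, absorbed power = emitted power.
Absorbing cross-section = πr² = 1.521×10¹³ m²; emitting surface = 4πr² = 6.082×10¹³ m² (ratio 4).
εS·A_cross = εσ·A_surf·T⁴  ⇒  T⁴ = S/(4σ)   (ε cancels).
T⁴ = 4.11/(4·5.67×10⁻⁸) = 1.812×10⁷ K⁴.
T = (1.812×10⁷)^(1/4).

T ≈ 65.2 K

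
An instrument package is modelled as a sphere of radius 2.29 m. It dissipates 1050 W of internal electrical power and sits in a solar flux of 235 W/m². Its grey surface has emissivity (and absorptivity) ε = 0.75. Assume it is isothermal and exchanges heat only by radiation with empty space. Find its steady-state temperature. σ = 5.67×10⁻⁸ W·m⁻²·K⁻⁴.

T ≈ 194 K

At steady state, absorbed solar power + internal power = radiated power.
Absorbed: α·S·A_cross = 0.75·235·16.47 = 2904 W (cross-section πr²).
Total input = 2904 + 1050 = 3954 W.
Radiated: εσ·A_surf·T⁴ with A_surf = 4πr² = 65.90 m².
T⁴ = 3954/(0.75·5.67×10⁻⁸·65.90) = 1.411×10⁹ K⁴.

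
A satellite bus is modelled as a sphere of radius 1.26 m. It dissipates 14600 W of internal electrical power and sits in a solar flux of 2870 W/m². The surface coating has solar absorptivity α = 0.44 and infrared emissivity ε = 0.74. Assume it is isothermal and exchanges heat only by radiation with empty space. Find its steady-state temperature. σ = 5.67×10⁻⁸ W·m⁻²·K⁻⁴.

T ≈ 397 K

At steady state, absorbed solar power + internal power = radiated power.
Absorbed: α·S·A_cross = 0.44·2870·4.988 = 6298 W (cross-section πr²).
Total input = 6298 + 14600 = 20900 W.
Radiated: εσ·A_surf·T⁴ with A_surf = 4πr² = 19.95 m².
T⁴ = 20900/(0.74·5.67×10⁻⁸·19.95) = 2.497×10¹⁰ K⁴.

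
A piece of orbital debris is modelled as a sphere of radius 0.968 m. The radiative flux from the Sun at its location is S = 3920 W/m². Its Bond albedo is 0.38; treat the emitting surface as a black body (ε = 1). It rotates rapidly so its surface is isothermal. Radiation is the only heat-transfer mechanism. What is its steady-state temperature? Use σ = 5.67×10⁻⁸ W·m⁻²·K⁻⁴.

At equilibrium, absorbed power = emitted power.
Absorbing cross-section = πr² = 2.944 m²; emitting surface = 4πr² = 11.77 m² (ratio 4).
(1−a)S·A_cross = εσ·A_surf·T⁴  ⇒  T⁴ = (1−a)S/(4σ).
T⁴ = 0.620·3920/(4·5.67×10⁻⁸) = 1.072×10¹⁰ K⁴.
T = (1.072×10¹⁰)^(1/4).

T ≈ 322 K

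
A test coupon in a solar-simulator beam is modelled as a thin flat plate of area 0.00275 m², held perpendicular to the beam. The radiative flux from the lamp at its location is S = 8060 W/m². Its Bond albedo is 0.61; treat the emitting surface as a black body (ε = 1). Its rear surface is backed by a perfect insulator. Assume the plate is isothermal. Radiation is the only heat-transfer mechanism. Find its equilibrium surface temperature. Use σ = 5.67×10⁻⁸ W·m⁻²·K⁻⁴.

At equilibrium, absorbed power = emitted power.
Absorbing cross-section = A = 0.002750 m²; emitting surface = A = 0.002750 m² (ratio 1).
(1−a)S·A_cross = εσ·A_surf·T⁴  ⇒  T⁴ = (1−a)S/(1σ).
T⁴ = 0.390·8060/(1·5.67×10⁻⁸) = 5.544×10¹⁰ K⁴.
T = (5.544×10¹⁰)^(1/4).

T ≈ 485 K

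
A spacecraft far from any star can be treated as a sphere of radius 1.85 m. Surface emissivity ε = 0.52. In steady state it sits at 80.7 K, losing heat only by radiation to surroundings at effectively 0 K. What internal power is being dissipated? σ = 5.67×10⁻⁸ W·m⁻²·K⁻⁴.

Steady state: P = εσA T⁴.
A = 4πr² = 43.01 m²; T⁴ = (80.7)⁴ = 4.241×10⁷ K⁴.
P = 0.52 × 5.67×10⁻⁸ × 43.01 × 4.241×10⁷.

P ≈ 53.8 W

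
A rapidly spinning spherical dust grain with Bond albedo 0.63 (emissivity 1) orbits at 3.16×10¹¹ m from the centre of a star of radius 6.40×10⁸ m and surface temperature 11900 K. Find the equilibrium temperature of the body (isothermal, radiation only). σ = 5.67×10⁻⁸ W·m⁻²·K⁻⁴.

The star's surface emits σT_*⁴; at distance d the flux is S = σT_*⁴(R_*/d)².
S = 5.67×10⁻⁸·(11900)⁴·(6.40×10⁸/3.16×10¹¹)² = 4664 W/m².
For an isothermal sphere T⁴ = (1−a)S/(4σ) = 7.609×10⁹ K⁴.

T ≈ 295 K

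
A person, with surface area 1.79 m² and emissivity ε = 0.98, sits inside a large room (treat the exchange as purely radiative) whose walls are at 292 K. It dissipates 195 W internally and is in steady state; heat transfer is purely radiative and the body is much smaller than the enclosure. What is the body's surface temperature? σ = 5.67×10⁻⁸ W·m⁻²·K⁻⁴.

T ≈ 310 K

For a small grey body in a large enclosure, net radiated power = εσA(T⁴ − T_w⁴).
Steady state: P = εσA(T⁴ − T_w⁴) with A = 1.79 m².
T⁴ = P/(εσA) + T_w⁴ = 195/(0.98·5.67×10⁻⁸·1.790) + (292)⁴
    = 1.961×10⁹ + 7.270×10⁹ = 9.230×10⁹ K⁴.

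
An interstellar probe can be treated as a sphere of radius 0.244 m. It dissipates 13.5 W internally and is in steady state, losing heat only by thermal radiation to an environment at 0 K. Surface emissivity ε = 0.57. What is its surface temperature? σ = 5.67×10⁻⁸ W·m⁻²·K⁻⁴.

Steady state: internal power = radiated power, P = εσA T⁴.
Radiating area A = 4πr² = 0.7482 m².
T⁴ = P/(εσA) = 13.5/(0.57·5.67×10⁻⁸·0.7482) = 5.583×10⁸ K⁴.
T = (5.583×10⁸)^(1/4).

T ≈ 154 K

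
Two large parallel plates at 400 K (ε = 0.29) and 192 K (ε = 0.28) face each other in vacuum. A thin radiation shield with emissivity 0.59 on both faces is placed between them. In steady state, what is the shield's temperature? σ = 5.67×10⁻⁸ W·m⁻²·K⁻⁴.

In steady state the net flux on the hot side equals that on the cold side.
σ(T₁⁴−T_s⁴)/D₁ = σ(T_s⁴−T₂⁴)/D₂, with D₁ = 1/ε₁+1/ε_s−1 = 4.143, D₂ = 1/ε_s+1/ε₂−1 = 4.266.
Solve for T_s⁴: T_s⁴ = (D₂·T₁⁴ + D₁·T₂⁴)/(D₁+D₂) = 1.366×10¹⁰ K⁴.

T_s ≈ 342 K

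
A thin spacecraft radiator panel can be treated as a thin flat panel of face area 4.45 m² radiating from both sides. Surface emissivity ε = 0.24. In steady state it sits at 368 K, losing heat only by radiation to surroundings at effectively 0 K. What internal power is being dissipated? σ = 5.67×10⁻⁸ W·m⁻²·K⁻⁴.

Steady state: P = εσA T⁴.
A = 2·4.45 = 8.900 m²; T⁴ = (368)⁴ = 1.834×10¹⁰ K⁴.
P = 0.24 × 5.67×10⁻⁸ × 8.900 × 1.834×10¹⁰.

P ≈ 2220 W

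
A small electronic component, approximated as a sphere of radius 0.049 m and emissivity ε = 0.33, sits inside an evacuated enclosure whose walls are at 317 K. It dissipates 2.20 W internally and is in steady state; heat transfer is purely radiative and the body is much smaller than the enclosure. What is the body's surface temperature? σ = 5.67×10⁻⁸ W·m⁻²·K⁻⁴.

T ≈ 344 K

For a small grey body in a large enclosure, net radiated power = εσA(T⁴ − T_w⁴).
Steady state: P = εσA(T⁴ − T_w⁴) with A = 4πr² = 0.03017 m².
T⁴ = P/(εσA) + T_w⁴ = 2.20/(0.33·5.67×10⁻⁸·0.03017) + (317)⁴
    = 3.897×10⁹ + 1.010×10¹⁰ = 1.399×10¹⁰ K⁴.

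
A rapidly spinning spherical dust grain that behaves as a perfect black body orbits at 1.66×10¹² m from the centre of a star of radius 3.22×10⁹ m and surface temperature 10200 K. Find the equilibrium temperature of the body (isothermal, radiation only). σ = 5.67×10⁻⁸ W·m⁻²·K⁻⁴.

T ≈ 318 K

The star's surface emits σT_*⁴; at distance d the flux is S = σT_*⁴(R_*/d)².
S = 5.67×10⁻⁸·(10200)⁴·(3.22×10⁹/1.66×10¹²)² = 2309 W/m².
For an isothermal sphere T⁴ = (1−a)S/(4σ) = 1.018×10¹⁰ K⁴.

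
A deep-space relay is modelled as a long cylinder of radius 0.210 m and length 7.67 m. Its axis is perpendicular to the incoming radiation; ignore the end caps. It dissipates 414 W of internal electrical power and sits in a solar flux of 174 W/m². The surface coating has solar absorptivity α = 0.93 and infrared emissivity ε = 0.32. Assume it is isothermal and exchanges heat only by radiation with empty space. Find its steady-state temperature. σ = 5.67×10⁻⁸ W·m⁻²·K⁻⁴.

At steady state, absorbed solar power + internal power = radiated power.
Absorbed: α·S·A_cross = 0.93·174·3.221 = 521.3 W (cross-section 2rL).
Total input = 521.3 + 414 = 935.3 W.
Radiated: εσ·A_surf·T⁴ with A_surf = 2πrL = 10.12 m².
T⁴ = 935.3/(0.32·5.67×10⁻⁸·10.12) = 5.094×10⁹ K⁴.

T ≈ 267 K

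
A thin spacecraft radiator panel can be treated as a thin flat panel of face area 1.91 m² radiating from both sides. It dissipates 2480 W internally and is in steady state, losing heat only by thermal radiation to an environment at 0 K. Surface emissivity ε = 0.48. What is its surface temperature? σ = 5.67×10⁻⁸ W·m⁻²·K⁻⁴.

T ≈ 393 K

Steady state: internal power = radiated power, P = εσA T⁴.
Radiating area A = 2·1.91 = 3.820 m².
T⁴ = P/(εσA) = 2480/(0.48·5.67×10⁻⁸·3.820) = 2.385×10¹⁰ K⁴.
T = (2.385×10¹⁰)^(1/4).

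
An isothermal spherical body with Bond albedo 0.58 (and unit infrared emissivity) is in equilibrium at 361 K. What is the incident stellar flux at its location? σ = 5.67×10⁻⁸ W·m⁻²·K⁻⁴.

(1−a)S·πr² = σ·4πr²·T⁴ ⇒ S = 4σT⁴/(1−a).
S = 4·5.67×10⁻⁸·1.698×10¹⁰/0.420.

S ≈ 9170 W/m²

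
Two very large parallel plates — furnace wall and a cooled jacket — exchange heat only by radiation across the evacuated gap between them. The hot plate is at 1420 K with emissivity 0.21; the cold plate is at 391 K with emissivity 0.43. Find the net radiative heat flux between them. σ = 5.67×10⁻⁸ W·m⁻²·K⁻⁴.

For two infinite grey parallel plates, q = σ(T₁⁴ − T₂⁴)/(1/ε₁ + 1/ε₂ − 1).
T₁⁴ − T₂⁴ = 4.066×10¹² − 2.337×10¹⁰ = 4.042×10¹² K⁴.
1/ε₁ + 1/ε₂ − 1 = 4.762 + 2.326 − 1 = 6.087.
q = 5.67×10⁻⁸ × 4.042×10¹² / 6.087.

q ≈ 37700 W/m²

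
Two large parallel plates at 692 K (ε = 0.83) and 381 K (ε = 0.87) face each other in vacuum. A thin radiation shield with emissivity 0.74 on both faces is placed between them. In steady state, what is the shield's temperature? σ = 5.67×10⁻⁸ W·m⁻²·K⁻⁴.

In steady state the net flux on the hot side equals that on the cold side.
σ(T₁⁴−T_s⁴)/D₁ = σ(T_s⁴−T₂⁴)/D₂, with D₁ = 1/ε₁+1/ε_s−1 = 1.556, D₂ = 1/ε_s+1/ε₂−1 = 1.501.
Solve for T_s⁴: T_s⁴ = (D₂·T₁⁴ + D₁·T₂⁴)/(D₁+D₂) = 1.233×10¹¹ K⁴.

T_s ≈ 593 K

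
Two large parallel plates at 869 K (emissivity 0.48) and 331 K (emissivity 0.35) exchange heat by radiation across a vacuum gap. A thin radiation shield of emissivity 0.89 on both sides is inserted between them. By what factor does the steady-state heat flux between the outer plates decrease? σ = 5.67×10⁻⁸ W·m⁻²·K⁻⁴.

Without shield: q₀ = σΔ(T⁴)/(1/ε₁+1/ε₂−1) with denominator 3.940.
With shield the two gaps are in series; the resistances add: (1/ε₁+1/ε_s−1)+(1/ε_s+1/ε₂−1) = 2.207+2.981 = 5.188.
Heat-flux ratio q₀/q = 5.188/3.940.

factor ≈ 1.32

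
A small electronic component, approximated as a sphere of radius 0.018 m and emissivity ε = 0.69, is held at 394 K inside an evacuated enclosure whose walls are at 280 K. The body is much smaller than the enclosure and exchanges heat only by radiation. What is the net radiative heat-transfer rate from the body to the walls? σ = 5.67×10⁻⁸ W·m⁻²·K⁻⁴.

P_net ≈ 2.86 W

For a small grey body in a large enclosure: P_net = εσA(T_body⁴ − T_wall⁴).
A = 4πr² = 0.004072 m²; T_body⁴ − T_wall⁴ = 2.410×10¹⁰ − 6.147×10⁹ = 1.795×10¹⁰ K⁴.
|P_net| = 0.69·5.67×10⁻⁸·0.004072·1.795×10¹⁰.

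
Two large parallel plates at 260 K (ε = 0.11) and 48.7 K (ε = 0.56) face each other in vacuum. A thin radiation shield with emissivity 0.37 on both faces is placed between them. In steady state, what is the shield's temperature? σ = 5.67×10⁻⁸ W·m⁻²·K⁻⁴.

In steady state the net flux on the hot side equals that on the cold side.
σ(T₁⁴−T_s⁴)/D₁ = σ(T_s⁴−T₂⁴)/D₂, with D₁ = 1/ε₁+1/ε_s−1 = 10.79, D₂ = 1/ε_s+1/ε₂−1 = 3.488.
Solve for T_s⁴: T_s⁴ = (D₂·T₁⁴ + D₁·T₂⁴)/(D₁+D₂) = 1.120×10⁹ K⁴.

T_s ≈ 183 K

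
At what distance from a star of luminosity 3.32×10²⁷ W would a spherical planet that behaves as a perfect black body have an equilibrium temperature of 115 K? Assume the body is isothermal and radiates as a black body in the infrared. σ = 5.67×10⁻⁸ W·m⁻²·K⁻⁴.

For an isothermal black-emitting sphere, (1−a)S·πr² = σ·4πr²·T⁴ ⇒ S = 4σT⁴/(1−a).
S = 4·5.67×10⁻⁸·(115)⁴/1.00 = 39.67 W/m².
Flux falls as S = L/(4πd²), so d = √(L/(4πS)) = √(3.32×10²⁷/(4π·39.67)).

d ≈ 2.58×10¹² m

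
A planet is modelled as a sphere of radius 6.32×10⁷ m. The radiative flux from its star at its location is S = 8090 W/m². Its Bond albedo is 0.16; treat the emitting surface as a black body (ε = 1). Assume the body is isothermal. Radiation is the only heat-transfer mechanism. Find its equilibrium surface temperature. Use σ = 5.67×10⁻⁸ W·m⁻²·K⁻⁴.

At equilibrium, absorbed power = emitted power.
Absorbing cross-section = πr² = 1.255×10¹⁶ m²; emitting surface = 4πr² = 5.019×10¹⁶ m² (ratio 4).
(1−a)S·A_cross = εσ·A_surf·T⁴  ⇒  T⁴ = (1−a)S/(4σ).
T⁴ = 0.840·8090/(4·5.67×10⁻⁸) = 2.996×10¹⁰ K⁴.
T = (2.996×10¹⁰)^(1/4).

T ≈ 416 K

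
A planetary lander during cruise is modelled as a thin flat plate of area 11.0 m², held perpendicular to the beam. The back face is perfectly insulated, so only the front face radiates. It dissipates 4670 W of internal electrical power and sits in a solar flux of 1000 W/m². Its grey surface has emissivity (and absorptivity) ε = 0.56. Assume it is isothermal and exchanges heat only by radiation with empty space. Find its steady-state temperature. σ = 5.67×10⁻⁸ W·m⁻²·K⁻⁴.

T ≈ 420 K

At steady state, absorbed solar power + internal power = radiated power.
Absorbed: α·S·A_cross = 0.56·1000·11.00 = 6160 W (cross-section A).
Total input = 6160 + 4670 = 10830 W.
Radiated: εσ·A_surf·T⁴ with A_surf = A = 11.00 m².
T⁴ = 10830/(0.56·5.67×10⁻⁸·11.00) = 3.101×10¹⁰ K⁴.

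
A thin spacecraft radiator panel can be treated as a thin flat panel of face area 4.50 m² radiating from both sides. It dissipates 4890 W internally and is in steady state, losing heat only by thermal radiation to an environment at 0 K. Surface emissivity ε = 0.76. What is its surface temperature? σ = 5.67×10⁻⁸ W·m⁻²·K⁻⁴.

T ≈ 335 K

Steady state: internal power = radiated power, P = εσA T⁴.
Radiating area A = 2·4.50 = 9.000 m².
T⁴ = P/(εσA) = 4890/(0.76·5.67×10⁻⁸·9.000) = 1.261×10¹⁰ K⁴.
T = (1.261×10¹⁰)^(1/4).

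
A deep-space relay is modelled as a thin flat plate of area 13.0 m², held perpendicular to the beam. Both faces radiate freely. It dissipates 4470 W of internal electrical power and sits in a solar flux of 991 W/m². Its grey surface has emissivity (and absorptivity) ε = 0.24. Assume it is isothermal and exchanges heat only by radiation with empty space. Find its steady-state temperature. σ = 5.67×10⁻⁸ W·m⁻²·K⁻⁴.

At steady state, absorbed solar power + internal power = radiated power.
Absorbed: α·S·A_cross = 0.24·991·13.00 = 3092 W (cross-section A).
Total input = 3092 + 4470 = 7562 W.
Radiated: εσ·A_surf·T⁴ with A_surf = 2A = 26.00 m².
T⁴ = 7562/(0.24·5.67×10⁻⁸·26.00) = 2.137×10¹⁰ K⁴.

T ≈ 382 K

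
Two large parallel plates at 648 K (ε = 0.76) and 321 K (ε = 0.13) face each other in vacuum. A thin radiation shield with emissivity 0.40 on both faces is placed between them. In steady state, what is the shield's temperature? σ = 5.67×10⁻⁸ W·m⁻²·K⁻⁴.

T_s ≈ 609 K

In steady state the net flux on the hot side equals that on the cold side.
σ(T₁⁴−T_s⁴)/D₁ = σ(T_s⁴−T₂⁴)/D₂, with D₁ = 1/ε₁+1/ε_s−1 = 2.816, D₂ = 1/ε_s+1/ε₂−1 = 9.192.
Solve for T_s⁴: T_s⁴ = (D₂·T₁⁴ + D₁·T₂⁴)/(D₁+D₂) = 1.375×10¹¹ K⁴.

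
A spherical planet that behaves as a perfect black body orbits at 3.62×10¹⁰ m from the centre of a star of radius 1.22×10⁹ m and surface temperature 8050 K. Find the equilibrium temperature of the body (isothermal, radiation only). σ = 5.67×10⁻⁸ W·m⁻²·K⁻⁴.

The star's surface emits σT_*⁴; at distance d the flux is S = σT_*⁴(R_*/d)².
S = 5.67×10⁻⁸·(8050)⁴·(1.22×10⁹/3.62×10¹⁰)² = 2.704×10⁵ W/m².
For an isothermal sphere T⁴ = (1−a)S/(4σ) = 1.192×10¹² K⁴.

T ≈ 1040 K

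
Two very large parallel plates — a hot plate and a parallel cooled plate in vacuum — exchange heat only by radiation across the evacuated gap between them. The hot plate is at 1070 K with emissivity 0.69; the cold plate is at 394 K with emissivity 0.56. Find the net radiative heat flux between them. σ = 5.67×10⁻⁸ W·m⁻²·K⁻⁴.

For two infinite grey parallel plates, q = σ(T₁⁴ − T₂⁴)/(1/ε₁ + 1/ε₂ − 1).
T₁⁴ − T₂⁴ = 1.311×10¹² − 2.410×10¹⁰ = 1.287×10¹² K⁴.
1/ε₁ + 1/ε₂ − 1 = 1.449 + 1.786 − 1 = 2.235.
q = 5.67×10⁻⁸ × 1.287×10¹² / 2.235.

q ≈ 32600 W/m²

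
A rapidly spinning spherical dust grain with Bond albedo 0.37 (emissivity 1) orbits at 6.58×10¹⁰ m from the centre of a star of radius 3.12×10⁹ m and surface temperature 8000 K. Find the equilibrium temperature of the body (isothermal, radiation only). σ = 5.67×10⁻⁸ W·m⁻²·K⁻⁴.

The star's surface emits σT_*⁴; at distance d the flux is S = σT_*⁴(R_*/d)².
S = 5.67×10⁻⁸·(8000)⁴·(3.12×10⁹/6.58×10¹⁰)² = 5.222×10⁵ W/m².
For an isothermal sphere T⁴ = (1−a)S/(4σ) = 1.450×10¹² K⁴.

T ≈ 1100 K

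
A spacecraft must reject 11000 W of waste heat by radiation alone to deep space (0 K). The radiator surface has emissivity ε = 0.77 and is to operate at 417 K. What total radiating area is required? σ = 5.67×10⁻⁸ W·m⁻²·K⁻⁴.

P = εσA T⁴ ⇒ A = P/(εσT⁴).
T⁴ = 3.024×10¹⁰ K⁴.
A = 11000/(0.77 × 5.67×10⁻⁸ × 3.024×10¹⁰).

A ≈ 8.33 m²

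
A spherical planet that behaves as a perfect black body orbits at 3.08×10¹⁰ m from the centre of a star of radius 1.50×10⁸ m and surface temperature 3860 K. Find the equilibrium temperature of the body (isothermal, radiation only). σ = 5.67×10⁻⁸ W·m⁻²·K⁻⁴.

The star's surface emits σT_*⁴; at distance d the flux is S = σT_*⁴(R_*/d)².
S = 5.67×10⁻⁸·(3860)⁴·(1.50×10⁸/3.08×10¹⁰)² = 298.5 W/m².
For an isothermal sphere T⁴ = (1−a)S/(4σ) = 1.316×10⁹ K⁴.

T ≈ 190 K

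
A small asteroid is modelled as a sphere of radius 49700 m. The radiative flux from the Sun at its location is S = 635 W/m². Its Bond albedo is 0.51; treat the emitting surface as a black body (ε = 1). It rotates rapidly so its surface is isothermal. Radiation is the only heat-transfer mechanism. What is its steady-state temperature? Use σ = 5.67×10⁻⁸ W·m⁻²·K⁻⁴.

At equilibrium, absorbed power = emitted power.
Absorbing cross-section = πr² = 7.760×10⁹ m²; emitting surface = 4πr² = 3.104×10¹⁰ m² (ratio 4).
(1−a)S·A_cross = εσ·A_surf·T⁴  ⇒  T⁴ = (1−a)S/(4σ).
T⁴ = 0.490·635/(4·5.67×10⁻⁸) = 1.372×10⁹ K⁴.
T = (1.372×10⁹)^(1/4).

T ≈ 192 K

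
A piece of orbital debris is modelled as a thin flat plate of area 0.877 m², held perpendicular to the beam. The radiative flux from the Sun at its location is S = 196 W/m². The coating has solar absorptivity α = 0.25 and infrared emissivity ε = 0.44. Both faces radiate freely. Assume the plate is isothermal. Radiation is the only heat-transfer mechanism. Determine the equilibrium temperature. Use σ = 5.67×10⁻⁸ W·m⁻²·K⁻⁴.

At equilibrium, absorbed power = emitted power.
Absorbing cross-section = A = 0.8770 m²; emitting surface = 2A = 1.754 m² (ratio 2).
αS·A_cross = εσ·A_surf·T⁴  ⇒  T⁴ = αS/(ε·2σ).
T⁴ = 0.250·196/(0.44·2·5.67×10⁻⁸) = 9.820×10⁸ K⁴.
T = (9.820×10⁸)^(1/4).

T ≈ 177 K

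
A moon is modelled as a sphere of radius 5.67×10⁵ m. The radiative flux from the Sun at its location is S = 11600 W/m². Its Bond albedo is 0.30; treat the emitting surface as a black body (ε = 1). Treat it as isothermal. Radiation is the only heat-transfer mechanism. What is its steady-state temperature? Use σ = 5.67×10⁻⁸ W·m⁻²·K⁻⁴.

At equilibrium, absorbed power = emitted power.
Absorbing cross-section = πr² = 1.010×10¹² m²; emitting surface = 4πr² = 4.040×10¹² m² (ratio 4).
(1−a)S·A_cross = εσ·A_surf·T⁴  ⇒  T⁴ = (1−a)S/(4σ).
T⁴ = 0.700·11600/(4·5.67×10⁻⁸) = 3.580×10¹⁰ K⁴.
T = (3.580×10¹⁰)^(1/4).

T ≈ 435 K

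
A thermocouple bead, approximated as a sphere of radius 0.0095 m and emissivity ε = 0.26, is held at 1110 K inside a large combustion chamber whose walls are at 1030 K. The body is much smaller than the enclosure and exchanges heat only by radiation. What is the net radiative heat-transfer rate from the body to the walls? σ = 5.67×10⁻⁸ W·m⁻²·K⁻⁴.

P_net ≈ 6.56 W

For a small grey body in a large enclosure: P_net = εσA(T_body⁴ − T_wall⁴).
A = 4πr² = 0.001134 m²; T_body⁴ − T_wall⁴ = 1.518×10¹² − 1.126×10¹² = 3.926×10¹¹ K⁴.
|P_net| = 0.26·5.67×10⁻⁸·0.001134·3.926×10¹¹.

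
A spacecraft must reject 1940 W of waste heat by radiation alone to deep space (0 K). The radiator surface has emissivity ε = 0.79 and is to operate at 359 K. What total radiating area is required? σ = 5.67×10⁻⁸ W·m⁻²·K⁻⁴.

A ≈ 2.61 m²

P = εσA T⁴ ⇒ A = P/(εσT⁴).
T⁴ = 1.661×10¹⁰ K⁴.
A = 1940/(0.79 × 5.67×10⁻⁸ × 1.661×10¹⁰).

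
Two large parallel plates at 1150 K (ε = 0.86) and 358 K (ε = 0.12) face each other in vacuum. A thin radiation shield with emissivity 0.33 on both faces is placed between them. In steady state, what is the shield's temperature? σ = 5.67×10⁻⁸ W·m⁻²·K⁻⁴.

T_s ≈ 1080 K

In steady state the net flux on the hot side equals that on the cold side.
σ(T₁⁴−T_s⁴)/D₁ = σ(T_s⁴−T₂⁴)/D₂, with D₁ = 1/ε₁+1/ε_s−1 = 3.193, D₂ = 1/ε_s+1/ε₂−1 = 10.36.
Solve for T_s⁴: T_s⁴ = (D₂·T₁⁴ + D₁·T₂⁴)/(D₁+D₂) = 1.341×10¹² K⁴.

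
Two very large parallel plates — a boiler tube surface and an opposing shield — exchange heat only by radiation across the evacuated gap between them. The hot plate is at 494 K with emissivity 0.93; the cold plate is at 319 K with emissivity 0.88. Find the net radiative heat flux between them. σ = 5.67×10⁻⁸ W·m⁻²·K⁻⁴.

For two infinite grey parallel plates, q = σ(T₁⁴ − T₂⁴)/(1/ε₁ + 1/ε₂ − 1).
T₁⁴ − T₂⁴ = 5.955×10¹⁰ − 1.036×10¹⁰ = 4.920×10¹⁰ K⁴.
1/ε₁ + 1/ε₂ − 1 = 1.075 + 1.136 − 1 = 1.212.
q = 5.67×10⁻⁸ × 4.920×10¹⁰ / 1.212.

q ≈ 2300 W/m²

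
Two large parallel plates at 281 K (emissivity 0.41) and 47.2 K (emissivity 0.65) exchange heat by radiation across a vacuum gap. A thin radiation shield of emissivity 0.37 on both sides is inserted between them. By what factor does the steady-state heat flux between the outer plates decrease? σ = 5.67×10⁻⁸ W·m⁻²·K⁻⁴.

factor ≈ 2.48

Without shield: q₀ = σΔ(T⁴)/(1/ε₁+1/ε₂−1) with denominator 2.977.
With shield the two gaps are in series; the resistances add: (1/ε₁+1/ε_s−1)+(1/ε_s+1/ε₂−1) = 4.142+3.241 = 7.383.
Heat-flux ratio q₀/q = 7.383/2.977.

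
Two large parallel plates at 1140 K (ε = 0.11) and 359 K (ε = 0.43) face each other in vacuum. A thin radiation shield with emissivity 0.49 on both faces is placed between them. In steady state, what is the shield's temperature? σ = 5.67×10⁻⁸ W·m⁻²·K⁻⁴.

In steady state the net flux on the hot side equals that on the cold side.
σ(T₁⁴−T_s⁴)/D₁ = σ(T_s⁴−T₂⁴)/D₂, with D₁ = 1/ε₁+1/ε_s−1 = 10.13, D₂ = 1/ε_s+1/ε₂−1 = 3.366.
Solve for T_s⁴: T_s⁴ = (D₂·T₁⁴ + D₁·T₂⁴)/(D₁+D₂) = 4.337×10¹¹ K⁴.

T_s ≈ 812 K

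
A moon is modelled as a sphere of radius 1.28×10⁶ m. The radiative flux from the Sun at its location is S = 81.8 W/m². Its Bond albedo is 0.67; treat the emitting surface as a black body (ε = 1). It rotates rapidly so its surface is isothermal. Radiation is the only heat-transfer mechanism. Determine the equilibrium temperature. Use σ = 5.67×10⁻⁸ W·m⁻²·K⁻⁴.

At equilibrium, absorbed power = emitted power.
Absorbing cross-section = πr² = 5.147×10¹² m²; emitting surface = 4πr² = 2.059×10¹³ m² (ratio 4).
(1−a)S·A_cross = εσ·A_surf·T⁴  ⇒  T⁴ = (1−a)S/(4σ).
T⁴ = 0.330·81.8/(4·5.67×10⁻⁸) = 1.190×10⁸ K⁴.
T = (1.190×10⁸)^(1/4).

T ≈ 104 K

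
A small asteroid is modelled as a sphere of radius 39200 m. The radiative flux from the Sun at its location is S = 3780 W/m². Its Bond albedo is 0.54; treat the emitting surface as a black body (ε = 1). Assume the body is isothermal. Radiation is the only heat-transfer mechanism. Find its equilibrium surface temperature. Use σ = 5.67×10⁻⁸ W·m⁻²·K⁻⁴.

T ≈ 296 K

At equilibrium, absorbed power = emitted power.
Absorbing cross-section = πr² = 4.827×10⁹ m²; emitting surface = 4πr² = 1.931×10¹⁰ m² (ratio 4).
(1−a)S·A_cross = εσ·A_surf·T⁴  ⇒  T⁴ = (1−a)S/(4σ).
T⁴ = 0.460·3780/(4·5.67×10⁻⁸) = 7.667×10⁹ K⁴.
T = (7.667×10⁹)^(1/4).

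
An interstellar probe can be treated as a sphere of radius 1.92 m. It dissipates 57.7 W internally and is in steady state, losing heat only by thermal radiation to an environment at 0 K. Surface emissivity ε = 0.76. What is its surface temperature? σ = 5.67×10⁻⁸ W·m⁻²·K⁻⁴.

T ≈ 73.3 K

Steady state: internal power = radiated power, P = εσA T⁴.
Radiating area A = 4πr² = 46.32 m².
T⁴ = P/(εσA) = 57.7/(0.76·5.67×10⁻⁸·46.32) = 2.890×10⁷ K⁴.
T = (2.890×10⁷)^(1/4).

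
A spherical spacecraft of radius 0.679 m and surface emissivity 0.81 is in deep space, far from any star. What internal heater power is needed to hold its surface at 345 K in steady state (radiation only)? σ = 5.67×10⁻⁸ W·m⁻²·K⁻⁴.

P ≈ 3770 W

P = εσ·4πr²·T⁴.
4πr² = 5.794 m²; T⁴ = 1.417×10¹⁰ K⁴.
P = 0.81·5.67×10⁻⁸·5.794·1.417×10¹⁰.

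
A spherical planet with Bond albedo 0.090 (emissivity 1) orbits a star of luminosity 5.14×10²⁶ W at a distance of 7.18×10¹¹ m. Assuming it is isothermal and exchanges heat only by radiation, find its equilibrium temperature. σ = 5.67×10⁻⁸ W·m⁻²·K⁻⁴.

T ≈ 134 K

First find the stellar flux at distance d: S = L/(4πd²) = 5.14×10²⁶/(4π·(7.18×10¹¹)²) = 79.34 W/m².
For an isothermal sphere, absorbed (1−a)S·πr² = emitted σ·4πr²·T⁴, so T⁴ = (1−a)S/(4σ).
T⁴ = 0.910·79.34/(4·5.67×10⁻⁸) = 3.183×10⁸ K⁴.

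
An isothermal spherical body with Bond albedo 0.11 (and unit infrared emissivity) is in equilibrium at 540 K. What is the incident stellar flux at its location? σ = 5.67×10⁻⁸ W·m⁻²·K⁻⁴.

S ≈ 21700 W/m²

(1−a)S·πr² = σ·4πr²·T⁴ ⇒ S = 4σT⁴/(1−a).
S = 4·5.67×10⁻⁸·8.503×10¹⁰/0.890.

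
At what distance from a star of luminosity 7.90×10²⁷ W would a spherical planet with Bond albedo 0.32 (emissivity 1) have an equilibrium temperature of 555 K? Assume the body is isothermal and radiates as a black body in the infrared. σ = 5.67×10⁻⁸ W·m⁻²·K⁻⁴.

d ≈ 1.41×10¹¹ m

For an isothermal black-emitting sphere, (1−a)S·πr² = σ·4πr²·T⁴ ⇒ S = 4σT⁴/(1−a).
S = 4·5.67×10⁻⁸·(555)⁴/0.680 = 31650 W/m².
Flux falls as S = L/(4πd²), so d = √(L/(4πS)) = √(7.90×10²⁷/(4π·31650)).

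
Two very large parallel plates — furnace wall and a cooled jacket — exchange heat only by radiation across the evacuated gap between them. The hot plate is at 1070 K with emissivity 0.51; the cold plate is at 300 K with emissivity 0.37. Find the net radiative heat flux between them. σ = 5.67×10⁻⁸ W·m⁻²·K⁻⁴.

For two infinite grey parallel plates, q = σ(T₁⁴ − T₂⁴)/(1/ε₁ + 1/ε₂ − 1).
T₁⁴ − T₂⁴ = 1.311×10¹² − 8.100×10⁹ = 1.303×10¹² K⁴.
1/ε₁ + 1/ε₂ − 1 = 1.961 + 2.703 − 1 = 3.663.
q = 5.67×10⁻⁸ × 1.303×10¹² / 3.663.

q ≈ 20200 W/m²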